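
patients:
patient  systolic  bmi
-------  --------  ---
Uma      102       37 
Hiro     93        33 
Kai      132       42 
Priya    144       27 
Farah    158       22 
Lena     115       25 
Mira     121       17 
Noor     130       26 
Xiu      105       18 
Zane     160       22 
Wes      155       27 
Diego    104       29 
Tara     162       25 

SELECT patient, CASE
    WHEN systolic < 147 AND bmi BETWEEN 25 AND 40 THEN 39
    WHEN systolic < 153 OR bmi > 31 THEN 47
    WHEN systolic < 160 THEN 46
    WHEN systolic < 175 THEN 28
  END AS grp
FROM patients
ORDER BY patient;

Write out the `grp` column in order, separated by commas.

39, 46, 39, 47, 39, 47, 39, 39, 28, 39, 46, 47, 28

patient=Diego: systolic < 147 AND bmi BETWEEN 25 AND 40 → 39
patient=Farah: systolic < 160 → 46
patient=Hiro: systolic < 147 AND bmi BETWEEN 25 AND 40 → 39
patient=Kai: systolic < 153 OR bmi > 31 → 47
patient=Lena: systolic < 147 AND bmi BETWEEN 25 AND 40 → 39
patient=Mira: systolic < 153 OR bmi > 31 → 47
patient=Noor: systolic < 147 AND bmi BETWEEN 25 AND 40 → 39
patient=Priya: systolic < 147 AND bmi BETWEEN 25 AND 40 → 39
patient=Tara: systolic < 175 → 28
patient=Uma: systolic < 147 AND bmi BETWEEN 25 AND 40 → 39
patient=Wes: systolic < 160 → 46
patient=Xiu: systolic < 153 OR bmi > 31 → 47
patient=Zane: systolic < 175 → 28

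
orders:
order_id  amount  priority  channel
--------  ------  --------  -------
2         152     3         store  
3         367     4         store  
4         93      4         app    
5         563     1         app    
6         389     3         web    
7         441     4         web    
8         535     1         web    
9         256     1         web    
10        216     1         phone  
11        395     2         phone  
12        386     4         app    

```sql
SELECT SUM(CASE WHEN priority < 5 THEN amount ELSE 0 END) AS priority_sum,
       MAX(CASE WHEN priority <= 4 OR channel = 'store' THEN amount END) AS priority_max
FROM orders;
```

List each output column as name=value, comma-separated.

[priority_sum: priority < 5]
order_id=2: ✓ → 152
order_id=3: ✓ → 367
order_id=4: ✓ → 93
order_id=5: ✓ → 563
order_id=6: ✓ → 389
order_id=7: ✓ → 441
order_id=8: ✓ → 535
order_id=9: ✓ → 256
order_id=10: ✓ → 216
order_id=11: ✓ → 395
order_id=12: ✓ → 386
priority_sum = 152 + 367 + 93 + 563 + 389 + 441 + 535 + 256 + 216 + 395 + 386 = 3793
—
[priority_max: priority <= 4 OR channel = 'store']
order_id=2: ✓ → 152
order_id=3: ✓ → 367
order_id=4: ✓ → 93
order_id=5: ✓ → 563
order_id=6: ✓ → 389
order_id=7: ✓ → 441
order_id=8: ✓ → 535
order_id=9: ✓ → 256
order_id=10: ✓ → 216
order_id=11: ✓ → 395
order_id=12: ✓ → 386
priority_max = MAX(152, 367, 93, 563, 389, 441, 535, 256, 216, 395, 386) = 563

priority_sum=3793, priority_max=563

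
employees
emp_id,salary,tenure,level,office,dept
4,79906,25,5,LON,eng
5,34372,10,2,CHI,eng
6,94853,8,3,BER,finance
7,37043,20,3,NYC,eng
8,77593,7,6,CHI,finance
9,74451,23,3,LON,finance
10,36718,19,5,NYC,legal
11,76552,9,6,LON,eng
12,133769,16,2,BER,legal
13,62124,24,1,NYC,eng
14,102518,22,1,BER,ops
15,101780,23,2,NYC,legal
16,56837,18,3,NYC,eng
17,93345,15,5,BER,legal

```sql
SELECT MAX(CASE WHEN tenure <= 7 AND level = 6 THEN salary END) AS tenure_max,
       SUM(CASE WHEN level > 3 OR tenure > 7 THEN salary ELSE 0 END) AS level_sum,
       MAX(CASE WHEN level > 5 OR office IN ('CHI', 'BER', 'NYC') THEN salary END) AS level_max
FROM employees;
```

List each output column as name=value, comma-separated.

tenure_max=77593, level_sum=1061861, level_max=133769

[tenure_max: tenure <= 7 AND level = 6]
emp_id=4: ✗
emp_id=5: ✗
emp_id=6: ✗
emp_id=7: ✗
emp_id=8: ✓ → 77593
emp_id=9: ✗
emp_id=10: ✗
emp_id=11: ✗
emp_id=12: ✗
emp_id=13: ✗
emp_id=14: ✗
emp_id=15: ✗
emp_id=16: ✗
emp_id=17: ✗
tenure_max = MAX(77593) = 77593
—
[level_sum: level > 3 OR tenure > 7]
emp_id=4: ✓ → 79906
emp_id=5: ✓ → 34372
emp_id=6: ✓ → 94853
emp_id=7: ✓ → 37043
emp_id=8: ✓ → 77593
emp_id=9: ✓ → 74451
emp_id=10: ✓ → 36718
emp_id=11: ✓ → 76552
emp_id=12: ✓ → 133769
emp_id=13: ✓ → 62124
emp_id=14: ✓ → 102518
emp_id=15: ✓ → 101780
emp_id=16: ✓ → 56837
emp_id=17: ✓ → 93345
level_sum = 79906 + 34372 + 94853 + 37043 + 77593 + 74451 + 36718 + 76552 + 133769 + 62124 + 102518 + 101780 + 56837 + 93345 = 1061861
—
[level_max: level > 5 OR office IN ('CHI', 'BER', 'NYC')]
emp_id=4: ✗
emp_id=5: ✓ → 34372
emp_id=6: ✓ → 94853
emp_id=7: ✓ → 37043
emp_id=8: ✓ → 77593
emp_id=9: ✗
emp_id=10: ✓ → 36718
emp_id=11: ✓ → 76552
emp_id=12: ✓ → 133769
emp_id=13: ✓ → 62124
emp_id=14: ✓ → 102518
emp_id=15: ✓ → 101780
emp_id=16: ✓ → 56837
emp_id=17: ✓ → 93345
level_max = MAX(34372, 94853, 37043, 77593, 36718, 76552, 133769, 62124, 102518, 101780, 56837, 93345) = 133769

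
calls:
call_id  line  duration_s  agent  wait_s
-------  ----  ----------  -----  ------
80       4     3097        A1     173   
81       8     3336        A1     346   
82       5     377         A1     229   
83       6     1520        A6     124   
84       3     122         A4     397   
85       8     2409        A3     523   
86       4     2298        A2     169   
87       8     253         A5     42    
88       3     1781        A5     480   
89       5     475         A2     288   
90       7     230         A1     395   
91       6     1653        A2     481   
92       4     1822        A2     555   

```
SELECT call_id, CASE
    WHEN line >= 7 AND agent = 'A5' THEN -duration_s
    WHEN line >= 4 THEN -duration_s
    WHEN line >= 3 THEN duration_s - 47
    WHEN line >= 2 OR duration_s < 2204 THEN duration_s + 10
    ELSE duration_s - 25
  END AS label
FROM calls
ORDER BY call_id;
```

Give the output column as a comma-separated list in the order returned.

call_id=80: line >= 4 → -3097
call_id=81: line >= 4 → -3336
call_id=82: line >= 4 → -377
call_id=83: line >= 4 → -1520
call_id=84: line >= 3 → 75
call_id=85: line >= 4 → -2409
call_id=86: line >= 4 → -2298
call_id=87: line >= 7 AND agent = 'A5' → -253
call_id=88: line >= 3 → 1734
call_id=89: line >= 4 → -475
call_id=90: line >= 4 → -230
call_id=91: line >= 4 → -1653
call_id=92: line >= 4 → -1822

-3097, -3336, -377, -1520, 75, -2409, -2298, -253, 1734, -475, -230, -1653, -1822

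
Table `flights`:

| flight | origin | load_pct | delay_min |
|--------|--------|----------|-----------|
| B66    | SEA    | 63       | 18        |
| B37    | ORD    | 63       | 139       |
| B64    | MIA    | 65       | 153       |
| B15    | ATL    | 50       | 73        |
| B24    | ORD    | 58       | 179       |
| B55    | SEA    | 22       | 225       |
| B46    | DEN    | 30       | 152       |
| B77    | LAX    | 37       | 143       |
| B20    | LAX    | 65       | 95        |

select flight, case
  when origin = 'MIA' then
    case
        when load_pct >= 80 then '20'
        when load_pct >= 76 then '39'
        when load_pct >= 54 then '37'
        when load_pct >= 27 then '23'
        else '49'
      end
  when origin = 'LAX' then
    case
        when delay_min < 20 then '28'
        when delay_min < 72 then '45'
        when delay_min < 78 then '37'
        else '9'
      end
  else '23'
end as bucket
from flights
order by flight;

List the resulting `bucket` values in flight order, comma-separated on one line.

flight=B15: origin='ATL' → outer ELSE → 23
flight=B20: origin='LAX' → inner[ELSE] → 9
flight=B24: origin='ORD' → outer ELSE → 23
flight=B37: origin='ORD' → outer ELSE → 23
flight=B46: origin='DEN' → outer ELSE → 23
flight=B55: origin='SEA' → outer ELSE → 23
flight=B64: origin='MIA' → inner[load_pct >= 54] → 37
flight=B66: origin='SEA' → outer ELSE → 23
flight=B77: origin='LAX' → inner[ELSE] → 9

23, 9, 23, 23, 23, 23, 37, 23, 9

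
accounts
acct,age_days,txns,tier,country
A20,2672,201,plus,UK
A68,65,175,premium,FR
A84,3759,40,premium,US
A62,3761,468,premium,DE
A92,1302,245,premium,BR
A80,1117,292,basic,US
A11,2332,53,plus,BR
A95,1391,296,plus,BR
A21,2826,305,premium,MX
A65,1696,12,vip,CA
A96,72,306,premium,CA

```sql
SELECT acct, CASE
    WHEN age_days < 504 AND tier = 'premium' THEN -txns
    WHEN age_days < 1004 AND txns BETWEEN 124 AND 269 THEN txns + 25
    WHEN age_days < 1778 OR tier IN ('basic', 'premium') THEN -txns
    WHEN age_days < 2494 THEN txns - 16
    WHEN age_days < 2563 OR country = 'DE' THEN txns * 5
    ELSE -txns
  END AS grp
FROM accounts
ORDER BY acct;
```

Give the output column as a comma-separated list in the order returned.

37, -201, -305, -468, -12, -175, -292, -40, -245, -296, -306

acct=A11: age_days < 2494 → 37
acct=A20: ELSE → -201
acct=A21: age_days < 1778 OR tier IN ('basic', 'premium') → -305
acct=A62: age_days < 1778 OR tier IN ('basic', 'premium') → -468
acct=A65: age_days < 1778 OR tier IN ('basic', 'premium') → -12
acct=A68: age_days < 504 AND tier = 'premium' → -175
acct=A80: age_days < 1778 OR tier IN ('basic', 'premium') → -292
acct=A84: age_days < 1778 OR tier IN ('basic', 'premium') → -40
acct=A92: age_days < 1778 OR tier IN ('basic', 'premium') → -245
acct=A95: age_days < 1778 OR tier IN ('basic', 'premium') → -296
acct=A96: age_days < 504 AND tier = 'premium' → -306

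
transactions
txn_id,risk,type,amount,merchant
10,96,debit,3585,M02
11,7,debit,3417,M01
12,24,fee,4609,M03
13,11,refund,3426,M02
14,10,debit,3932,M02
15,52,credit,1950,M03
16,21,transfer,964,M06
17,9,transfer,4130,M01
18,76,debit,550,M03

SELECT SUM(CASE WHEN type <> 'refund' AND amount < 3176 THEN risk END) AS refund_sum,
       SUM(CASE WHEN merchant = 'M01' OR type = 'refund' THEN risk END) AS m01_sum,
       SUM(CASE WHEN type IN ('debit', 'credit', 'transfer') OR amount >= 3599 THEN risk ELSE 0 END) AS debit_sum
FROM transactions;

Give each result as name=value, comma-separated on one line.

[refund_sum: type <> 'refund' AND amount < 3176]
txn_id=10: ✗
txn_id=11: ✗
txn_id=12: ✗
txn_id=13: ✗
txn_id=14: ✗
txn_id=15: ✓ → 52
txn_id=16: ✓ → 21
txn_id=17: ✗
txn_id=18: ✓ → 76
refund_sum = 52 + 21 + 76 = 149
—
[m01_sum: merchant = 'M01' OR type = 'refund']
txn_id=10: ✗
txn_id=11: ✓ → 7
txn_id=12: ✗
txn_id=13: ✓ → 11
txn_id=14: ✗
txn_id=15: ✗
txn_id=16: ✗
txn_id=17: ✓ → 9
txn_id=18: ✗
m01_sum = 7 + 11 + 9 = 27
—
[debit_sum: type IN ('debit', 'credit', 'transfer') OR amount >= 3599]
txn_id=10: ✓ → 96
txn_id=11: ✓ → 7
txn_id=12: ✓ → 24
txn_id=13: ✗
txn_id=14: ✓ → 10
txn_id=15: ✓ → 52
txn_id=16: ✓ → 21
txn_id=17: ✓ → 9
txn_id=18: ✓ → 76
debit_sum = 96 + 7 + 24 + 10 + 52 + 21 + 9 + 76 = 295

refund_sum=149, m01_sum=27, debit_sum=295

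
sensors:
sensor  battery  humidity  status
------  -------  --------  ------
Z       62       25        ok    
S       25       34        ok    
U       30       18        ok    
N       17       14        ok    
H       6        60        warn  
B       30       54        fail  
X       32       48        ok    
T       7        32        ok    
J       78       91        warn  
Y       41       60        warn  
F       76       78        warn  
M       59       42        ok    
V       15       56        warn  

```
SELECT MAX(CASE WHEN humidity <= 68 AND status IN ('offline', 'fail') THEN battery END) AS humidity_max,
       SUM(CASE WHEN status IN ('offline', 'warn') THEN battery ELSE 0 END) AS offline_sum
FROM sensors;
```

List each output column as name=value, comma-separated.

humidity_max=30, offline_sum=216

[humidity_max: humidity <= 68 AND status IN ('offline', 'fail')]
sensor=Z: ✗
sensor=S: ✗
sensor=U: ✗
sensor=N: ✗
sensor=H: ✗
sensor=B: ✓ → 30
sensor=X: ✗
sensor=T: ✗
sensor=J: ✗
sensor=Y: ✗
sensor=F: ✗
sensor=M: ✗
sensor=V: ✗
humidity_max = MAX(30) = 30
—
[offline_sum: status IN ('offline', 'warn')]
sensor=Z: ✗
sensor=S: ✗
sensor=U: ✗
sensor=N: ✗
sensor=H: ✓ → 6
sensor=B: ✗
sensor=X: ✗
sensor=T: ✗
sensor=J: ✓ → 78
sensor=Y: ✓ → 41
sensor=F: ✓ → 76
sensor=M: ✗
sensor=V: ✓ → 15
offline_sum = 6 + 78 + 41 + 76 + 15 = 216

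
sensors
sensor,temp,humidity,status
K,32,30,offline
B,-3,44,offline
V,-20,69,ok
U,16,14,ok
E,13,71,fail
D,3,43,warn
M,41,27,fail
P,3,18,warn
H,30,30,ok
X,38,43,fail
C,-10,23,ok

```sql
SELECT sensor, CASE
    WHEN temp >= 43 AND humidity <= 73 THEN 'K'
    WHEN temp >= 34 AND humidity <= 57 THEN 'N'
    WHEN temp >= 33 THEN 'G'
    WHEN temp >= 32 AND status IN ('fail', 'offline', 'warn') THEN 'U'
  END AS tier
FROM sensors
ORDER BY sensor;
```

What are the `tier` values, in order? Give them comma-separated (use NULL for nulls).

sensor=B: (no match → NULL) → NULL
sensor=C: (no match → NULL) → NULL
sensor=D: (no match → NULL) → NULL
sensor=E: (no match → NULL) → NULL
sensor=H: (no match → NULL) → NULL
sensor=K: temp >= 32 AND status IN ('fail', 'offline', 'warn') → U
sensor=M: temp >= 34 AND humidity <= 57 → N
sensor=P: (no match → NULL) → NULL
sensor=U: (no match → NULL) → NULL
sensor=V: (no match → NULL) → NULL
sensor=X: temp >= 34 AND humidity <= 57 → N

NULL, NULL, NULL, NULL, NULL, U, N, NULL, NULL, NULL, N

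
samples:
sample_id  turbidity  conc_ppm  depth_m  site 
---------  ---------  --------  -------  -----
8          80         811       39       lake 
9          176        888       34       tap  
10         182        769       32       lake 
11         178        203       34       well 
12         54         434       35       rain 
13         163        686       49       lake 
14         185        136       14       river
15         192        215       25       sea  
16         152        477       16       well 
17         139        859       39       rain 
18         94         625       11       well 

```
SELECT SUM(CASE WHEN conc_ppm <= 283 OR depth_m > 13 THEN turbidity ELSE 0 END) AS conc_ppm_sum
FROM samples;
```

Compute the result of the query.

1501

sample_id=8: ✓ → 80
sample_id=9: ✓ → 176
sample_id=10: ✓ → 182
sample_id=11: ✓ → 178
sample_id=12: ✓ → 54
sample_id=13: ✓ → 163
sample_id=14: ✓ → 185
sample_id=15: ✓ → 192
sample_id=16: ✓ → 152
sample_id=17: ✓ → 139
sample_id=18: ✗
conc_ppm_sum = 80 + 176 + 182 + 178 + 54 + 163 + 185 + 192 + 152 + 139 = 1501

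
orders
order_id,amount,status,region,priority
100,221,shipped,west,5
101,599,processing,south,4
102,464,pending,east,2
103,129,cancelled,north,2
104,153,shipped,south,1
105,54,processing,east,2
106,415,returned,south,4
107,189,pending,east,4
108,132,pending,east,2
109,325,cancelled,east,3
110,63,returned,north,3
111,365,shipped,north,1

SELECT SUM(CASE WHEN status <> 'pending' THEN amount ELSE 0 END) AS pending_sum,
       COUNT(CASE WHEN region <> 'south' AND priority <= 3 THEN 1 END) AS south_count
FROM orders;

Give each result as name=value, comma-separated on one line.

[pending_sum: status <> 'pending']
order_id=100: ✓ → 221
order_id=101: ✓ → 599
order_id=102: ✗
order_id=103: ✓ → 129
order_id=104: ✓ → 153
order_id=105: ✓ → 54
order_id=106: ✓ → 415
order_id=107: ✗
order_id=108: ✗
order_id=109: ✓ → 325
order_id=110: ✓ → 63
order_id=111: ✓ → 365
pending_sum = 221 + 599 + 129 + 153 + 54 + 415 + 325 + 63 + 365 = 2324
—
[south_count: region <> 'south' AND priority <= 3]
order_id=100: ✗
order_id=101: ✗
order_id=102: ✓ → 1
order_id=103: ✓ → 1
order_id=104: ✗
order_id=105: ✓ → 1
order_id=106: ✗
order_id=107: ✗
order_id=108: ✓ → 1
order_id=109: ✓ → 1
order_id=110: ✓ → 1
order_id=111: ✓ → 1
south_count = COUNT(1, 1, 1, 1, 1, 1, 1) = 7

pending_sum=2324, south_count=7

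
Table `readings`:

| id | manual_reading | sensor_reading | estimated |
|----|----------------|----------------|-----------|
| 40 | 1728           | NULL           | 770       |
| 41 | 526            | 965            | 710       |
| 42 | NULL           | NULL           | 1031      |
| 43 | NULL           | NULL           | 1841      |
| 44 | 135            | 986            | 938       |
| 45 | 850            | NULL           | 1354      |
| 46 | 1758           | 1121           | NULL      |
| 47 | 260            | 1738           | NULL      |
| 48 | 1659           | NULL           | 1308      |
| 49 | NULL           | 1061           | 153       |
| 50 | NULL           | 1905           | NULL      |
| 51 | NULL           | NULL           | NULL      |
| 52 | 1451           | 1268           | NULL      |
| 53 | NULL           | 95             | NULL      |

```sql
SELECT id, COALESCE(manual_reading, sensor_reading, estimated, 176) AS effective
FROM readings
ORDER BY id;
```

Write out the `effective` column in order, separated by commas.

1728, 526, 1031, 1841, 135, 850, 1758, 260, 1659, 1061, 1905, 176, 1451, 95

id=40: manual_reading=1728 → 1728
id=41: manual_reading=526 → 526
id=42: manual_reading=NULL, sensor_reading=NULL, estimated=1031 → 1031
id=43: manual_reading=NULL, sensor_reading=NULL, estimated=1841 → 1841
id=44: manual_reading=135 → 135
id=45: manual_reading=850 → 850
id=46: manual_reading=1758 → 1758
id=47: manual_reading=260 → 260
id=48: manual_reading=1659 → 1659
id=49: manual_reading=NULL, sensor_reading=1061 → 1061
id=50: manual_reading=NULL, sensor_reading=1905 → 1905
id=51: manual_reading=NULL, sensor_reading=NULL, estimated=NULL, → literal 176 → 176
id=52: manual_reading=1451 → 1451
id=53: manual_reading=NULL, sensor_reading=95 → 95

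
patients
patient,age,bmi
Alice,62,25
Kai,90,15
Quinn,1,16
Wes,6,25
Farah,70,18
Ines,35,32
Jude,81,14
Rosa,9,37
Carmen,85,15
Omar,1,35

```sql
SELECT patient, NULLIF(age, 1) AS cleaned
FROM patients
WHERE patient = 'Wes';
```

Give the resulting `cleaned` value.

6

patient = Wes: age=6, bmi=25.
age=6 vs 1: differ → 6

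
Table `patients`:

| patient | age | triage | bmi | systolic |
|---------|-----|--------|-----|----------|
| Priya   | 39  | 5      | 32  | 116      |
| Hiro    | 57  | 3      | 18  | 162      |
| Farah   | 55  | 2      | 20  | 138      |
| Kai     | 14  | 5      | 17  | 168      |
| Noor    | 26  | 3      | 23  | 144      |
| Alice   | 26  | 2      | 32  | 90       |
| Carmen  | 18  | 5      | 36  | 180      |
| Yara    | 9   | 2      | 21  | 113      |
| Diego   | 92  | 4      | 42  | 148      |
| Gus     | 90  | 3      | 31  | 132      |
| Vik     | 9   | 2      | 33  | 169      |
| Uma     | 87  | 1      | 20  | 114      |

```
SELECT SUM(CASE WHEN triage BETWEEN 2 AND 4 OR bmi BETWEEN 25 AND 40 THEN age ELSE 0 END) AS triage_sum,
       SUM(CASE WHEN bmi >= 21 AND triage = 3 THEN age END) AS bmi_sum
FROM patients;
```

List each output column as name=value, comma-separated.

[triage_sum: triage BETWEEN 2 AND 4 OR bmi BETWEEN 25 AND 40]
patient=Priya: ✓ → 39
patient=Hiro: ✓ → 57
patient=Farah: ✓ → 55
patient=Kai: ✗
patient=Noor: ✓ → 26
patient=Alice: ✓ → 26
patient=Carmen: ✓ → 18
patient=Yara: ✓ → 9
patient=Diego: ✓ → 92
patient=Gus: ✓ → 90
patient=Vik: ✓ → 9
patient=Uma: ✗
triage_sum = 39 + 57 + 55 + 26 + 26 + 18 + 9 + 92 + 90 + 9 = 421
—
[bmi_sum: bmi >= 21 AND triage = 3]
patient=Priya: ✗
patient=Hiro: ✗
patient=Farah: ✗
patient=Kai: ✗
patient=Noor: ✓ → 26
patient=Alice: ✗
patient=Carmen: ✗
patient=Yara: ✗
patient=Diego: ✗
patient=Gus: ✓ → 90
patient=Vik: ✗
patient=Uma: ✗
bmi_sum = 26 + 90 = 116

triage_sum=421, bmi_sum=116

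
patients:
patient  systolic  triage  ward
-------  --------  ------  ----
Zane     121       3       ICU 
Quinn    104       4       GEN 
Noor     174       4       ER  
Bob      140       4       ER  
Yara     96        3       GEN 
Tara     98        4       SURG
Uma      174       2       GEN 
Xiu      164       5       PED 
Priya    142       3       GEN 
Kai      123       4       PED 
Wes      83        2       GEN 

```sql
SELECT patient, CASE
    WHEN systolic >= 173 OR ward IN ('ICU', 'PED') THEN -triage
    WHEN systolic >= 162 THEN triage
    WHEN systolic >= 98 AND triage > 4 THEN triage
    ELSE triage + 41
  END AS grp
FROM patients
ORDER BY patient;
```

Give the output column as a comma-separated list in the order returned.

patient=Bob: ELSE → 45
patient=Kai: systolic >= 173 OR ward IN ('ICU', 'PED') → -4
patient=Noor: systolic >= 173 OR ward IN ('ICU', 'PED') → -4
patient=Priya: ELSE → 44
patient=Quinn: ELSE → 45
patient=Tara: ELSE → 45
patient=Uma: systolic >= 173 OR ward IN ('ICU', 'PED') → -2
patient=Wes: ELSE → 43
patient=Xiu: systolic >= 173 OR ward IN ('ICU', 'PED') → -5
patient=Yara: ELSE → 44
patient=Zane: systolic >= 173 OR ward IN ('ICU', 'PED') → -3

45, -4, -4, 44, 45, 45, -2, 43, -5, 44, -3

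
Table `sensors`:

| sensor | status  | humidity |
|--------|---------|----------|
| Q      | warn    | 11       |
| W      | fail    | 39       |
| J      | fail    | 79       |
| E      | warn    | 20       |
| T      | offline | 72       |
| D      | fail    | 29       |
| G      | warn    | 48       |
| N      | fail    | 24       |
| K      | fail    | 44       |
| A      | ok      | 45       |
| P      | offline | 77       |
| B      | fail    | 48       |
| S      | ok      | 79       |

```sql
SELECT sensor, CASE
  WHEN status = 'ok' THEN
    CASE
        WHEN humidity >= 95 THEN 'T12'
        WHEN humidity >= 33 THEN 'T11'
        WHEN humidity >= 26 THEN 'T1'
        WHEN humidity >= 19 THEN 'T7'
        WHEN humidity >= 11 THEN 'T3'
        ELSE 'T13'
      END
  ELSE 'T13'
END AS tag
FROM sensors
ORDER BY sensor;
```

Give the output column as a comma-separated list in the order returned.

T11, T13, T13, T13, T13, T13, T13, T13, T13, T13, T11, T13, T13

sensor=A: status='ok' → inner[humidity >= 33] → T11
sensor=B: status='fail' → outer ELSE → T13
sensor=D: status='fail' → outer ELSE → T13
sensor=E: status='warn' → outer ELSE → T13
sensor=G: status='warn' → outer ELSE → T13
sensor=J: status='fail' → outer ELSE → T13
sensor=K: status='fail' → outer ELSE → T13
sensor=N: status='fail' → outer ELSE → T13
sensor=P: status='offline' → outer ELSE → T13
sensor=Q: status='warn' → outer ELSE → T13
sensor=S: status='ok' → inner[humidity >= 33] → T11
sensor=T: status='offline' → outer ELSE → T13
sensor=W: status='fail' → outer ELSE → T13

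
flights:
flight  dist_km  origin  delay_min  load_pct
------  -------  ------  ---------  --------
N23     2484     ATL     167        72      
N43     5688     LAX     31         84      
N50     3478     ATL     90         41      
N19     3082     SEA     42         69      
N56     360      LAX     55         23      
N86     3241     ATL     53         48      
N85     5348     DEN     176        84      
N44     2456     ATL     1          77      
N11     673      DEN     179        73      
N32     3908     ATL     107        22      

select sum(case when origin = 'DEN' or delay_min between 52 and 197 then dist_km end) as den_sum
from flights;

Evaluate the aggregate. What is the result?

19492

flight=N23: ✓ → 2484
flight=N43: ✗
flight=N50: ✓ → 3478
flight=N19: ✗
flight=N56: ✓ → 360
flight=N86: ✓ → 3241
flight=N85: ✓ → 5348
flight=N44: ✗
flight=N11: ✓ → 673
flight=N32: ✓ → 3908
den_sum = 2484 + 3478 + 360 + 3241 + 5348 + 673 + 3908 = 19492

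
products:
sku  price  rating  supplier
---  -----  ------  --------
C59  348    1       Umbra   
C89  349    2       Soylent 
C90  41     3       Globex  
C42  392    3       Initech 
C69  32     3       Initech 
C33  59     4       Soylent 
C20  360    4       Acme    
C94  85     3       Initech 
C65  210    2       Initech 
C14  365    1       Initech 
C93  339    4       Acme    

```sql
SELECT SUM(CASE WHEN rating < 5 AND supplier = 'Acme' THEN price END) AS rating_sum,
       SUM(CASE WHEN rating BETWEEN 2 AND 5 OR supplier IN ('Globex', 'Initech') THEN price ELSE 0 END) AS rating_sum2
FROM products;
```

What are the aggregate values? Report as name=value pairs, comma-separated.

[rating_sum: rating < 5 AND supplier = 'Acme']
sku=C59: ✗
sku=C89: ✗
sku=C90: ✗
sku=C42: ✗
sku=C69: ✗
sku=C33: ✗
sku=C20: ✓ → 360
sku=C94: ✗
sku=C65: ✗
sku=C14: ✗
sku=C93: ✓ → 339
rating_sum = 360 + 339 = 699
—
[rating_sum2: rating BETWEEN 2 AND 5 OR supplier IN ('Globex', 'Initech')]
sku=C59: ✗
sku=C89: ✓ → 349
sku=C90: ✓ → 41
sku=C42: ✓ → 392
sku=C69: ✓ → 32
sku=C33: ✓ → 59
sku=C20: ✓ → 360
sku=C94: ✓ → 85
sku=C65: ✓ → 210
sku=C14: ✓ → 365
sku=C93: ✓ → 339
rating_sum2 = 349 + 41 + 392 + 32 + 59 + 360 + 85 + 210 + 365 + 339 = 2232

rating_sum=699, rating_sum2=2232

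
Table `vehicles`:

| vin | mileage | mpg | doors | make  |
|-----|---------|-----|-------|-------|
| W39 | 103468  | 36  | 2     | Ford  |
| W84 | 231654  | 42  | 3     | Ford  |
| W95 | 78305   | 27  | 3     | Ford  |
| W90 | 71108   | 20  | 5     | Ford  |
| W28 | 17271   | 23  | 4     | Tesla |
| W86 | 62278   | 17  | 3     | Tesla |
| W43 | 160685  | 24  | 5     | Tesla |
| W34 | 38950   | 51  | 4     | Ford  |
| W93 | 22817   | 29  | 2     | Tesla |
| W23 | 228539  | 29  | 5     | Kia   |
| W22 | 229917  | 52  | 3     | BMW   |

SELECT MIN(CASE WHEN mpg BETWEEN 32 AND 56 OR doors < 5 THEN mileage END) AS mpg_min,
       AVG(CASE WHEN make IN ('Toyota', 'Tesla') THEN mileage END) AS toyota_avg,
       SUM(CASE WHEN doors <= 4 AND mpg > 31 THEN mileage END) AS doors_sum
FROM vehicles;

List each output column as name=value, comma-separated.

mpg_min=17271, toyota_avg=65762.75, doors_sum=603989

[mpg_min: mpg BETWEEN 32 AND 56 OR doors < 5]
vin=W39: ✓ → 103468
vin=W84: ✓ → 231654
vin=W95: ✓ → 78305
vin=W90: ✗
vin=W28: ✓ → 17271
vin=W86: ✓ → 62278
vin=W43: ✗
vin=W34: ✓ → 38950
vin=W93: ✓ → 22817
vin=W23: ✗
vin=W22: ✓ → 229917
mpg_min = MIN(103468, 231654, 78305, 17271, 62278, 38950, 22817, 229917) = 17271
—
[toyota_avg: make IN ('Toyota', 'Tesla')]
vin=W39: ✗
vin=W84: ✗
vin=W95: ✗
vin=W90: ✗
vin=W28: ✓ → 17271
vin=W86: ✓ → 62278
vin=W43: ✓ → 160685
vin=W34: ✗
vin=W93: ✓ → 22817
vin=W23: ✗
vin=W22: ✗
toyota_avg = (17271 + 62278 + 160685 + 22817) / 4 = 65762.75
—
[doors_sum: doors <= 4 AND mpg > 31]
vin=W39: ✓ → 103468
vin=W84: ✓ → 231654
vin=W95: ✗
vin=W90: ✗
vin=W28: ✗
vin=W86: ✗
vin=W43: ✗
vin=W34: ✓ → 38950
vin=W93: ✗
vin=W23: ✗
vin=W22: ✓ → 229917
doors_sum = 103468 + 231654 + 38950 + 229917 = 603989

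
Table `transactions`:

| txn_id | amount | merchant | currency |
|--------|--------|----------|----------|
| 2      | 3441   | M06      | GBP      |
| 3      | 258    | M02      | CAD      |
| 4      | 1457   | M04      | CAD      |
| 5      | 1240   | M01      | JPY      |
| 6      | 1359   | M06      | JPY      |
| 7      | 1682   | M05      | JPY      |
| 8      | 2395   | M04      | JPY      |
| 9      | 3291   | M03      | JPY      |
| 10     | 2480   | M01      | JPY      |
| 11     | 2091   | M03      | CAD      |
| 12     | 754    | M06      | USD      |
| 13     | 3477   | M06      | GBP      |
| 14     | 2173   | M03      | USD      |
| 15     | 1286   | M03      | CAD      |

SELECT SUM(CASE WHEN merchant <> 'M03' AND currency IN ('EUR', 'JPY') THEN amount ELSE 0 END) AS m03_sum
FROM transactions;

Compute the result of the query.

9156

txn_id=2: ✗
txn_id=3: ✗
txn_id=4: ✗
txn_id=5: ✓ → 1240
txn_id=6: ✓ → 1359
txn_id=7: ✓ → 1682
txn_id=8: ✓ → 2395
txn_id=9: ✗
txn_id=10: ✓ → 2480
txn_id=11: ✗
txn_id=12: ✗
txn_id=13: ✗
txn_id=14: ✗
txn_id=15: ✗
m03_sum = 1240 + 1359 + 1682 + 2395 + 2480 = 9156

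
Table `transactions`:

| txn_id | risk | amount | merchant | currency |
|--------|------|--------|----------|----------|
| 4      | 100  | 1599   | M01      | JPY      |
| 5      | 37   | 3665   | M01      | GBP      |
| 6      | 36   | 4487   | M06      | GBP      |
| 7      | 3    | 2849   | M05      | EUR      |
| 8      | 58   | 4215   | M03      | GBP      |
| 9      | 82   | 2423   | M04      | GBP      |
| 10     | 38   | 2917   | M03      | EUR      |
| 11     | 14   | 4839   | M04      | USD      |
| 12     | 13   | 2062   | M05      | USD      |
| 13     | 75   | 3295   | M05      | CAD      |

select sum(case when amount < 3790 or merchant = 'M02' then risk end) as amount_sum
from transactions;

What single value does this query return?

348

txn_id=4: ✓ → 100
txn_id=5: ✓ → 37
txn_id=6: ✗
txn_id=7: ✓ → 3
txn_id=8: ✗
txn_id=9: ✓ → 82
txn_id=10: ✓ → 38
txn_id=11: ✗
txn_id=12: ✓ → 13
txn_id=13: ✓ → 75
amount_sum = 100 + 37 + 3 + 82 + 38 + 13 + 75 = 348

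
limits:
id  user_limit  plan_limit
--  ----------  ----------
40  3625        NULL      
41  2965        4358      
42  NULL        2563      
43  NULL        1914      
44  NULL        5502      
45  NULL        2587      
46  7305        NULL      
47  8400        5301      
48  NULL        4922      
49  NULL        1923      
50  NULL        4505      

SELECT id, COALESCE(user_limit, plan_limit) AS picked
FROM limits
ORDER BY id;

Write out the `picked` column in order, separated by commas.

3625, 2965, 2563, 1914, 5502, 2587, 7305, 8400, 4922, 1923, 4505

id=40: user_limit=3625 → 3625
id=41: user_limit=2965 → 2965
id=42: user_limit=NULL, plan_limit=2563 → 2563
id=43: user_limit=NULL, plan_limit=1914 → 1914
id=44: user_limit=NULL, plan_limit=5502 → 5502
id=45: user_limit=NULL, plan_limit=2587 → 2587
id=46: user_limit=7305 → 7305
id=47: user_limit=8400 → 8400
id=48: user_limit=NULL, plan_limit=4922 → 4922
id=49: user_limit=NULL, plan_limit=1923 → 1923
id=50: user_limit=NULL, plan_limit=4505 → 4505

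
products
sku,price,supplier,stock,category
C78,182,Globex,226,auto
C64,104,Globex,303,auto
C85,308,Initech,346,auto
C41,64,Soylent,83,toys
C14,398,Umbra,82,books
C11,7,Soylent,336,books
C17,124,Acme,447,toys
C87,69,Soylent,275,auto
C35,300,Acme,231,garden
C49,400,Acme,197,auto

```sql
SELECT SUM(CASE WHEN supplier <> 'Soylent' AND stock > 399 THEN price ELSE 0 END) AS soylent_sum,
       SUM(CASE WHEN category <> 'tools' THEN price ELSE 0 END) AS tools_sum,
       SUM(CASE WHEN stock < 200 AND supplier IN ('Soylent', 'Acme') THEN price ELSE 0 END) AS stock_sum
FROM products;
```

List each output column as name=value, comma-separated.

soylent_sum=124, tools_sum=1956, stock_sum=464

[soylent_sum: supplier <> 'Soylent' AND stock > 399]
sku=C78: ✗
sku=C64: ✗
sku=C85: ✗
sku=C41: ✗
sku=C14: ✗
sku=C11: ✗
sku=C17: ✓ → 124
sku=C87: ✗
sku=C35: ✗
sku=C49: ✗
soylent_sum = 124
—
[tools_sum: category <> 'tools']
sku=C78: ✓ → 182
sku=C64: ✓ → 104
sku=C85: ✓ → 308
sku=C41: ✓ → 64
sku=C14: ✓ → 398
sku=C11: ✓ → 7
sku=C17: ✓ → 124
sku=C87: ✓ → 69
sku=C35: ✓ → 300
sku=C49: ✓ → 400
tools_sum = 182 + 104 + 308 + 64 + 398 + 7 + 124 + 69 + 300 + 400 = 1956
—
[stock_sum: stock < 200 AND supplier IN ('Soylent', 'Acme')]
sku=C78: ✗
sku=C64: ✗
sku=C85: ✗
sku=C41: ✓ → 64
sku=C14: ✗
sku=C11: ✗
sku=C17: ✗
sku=C87: ✗
sku=C35: ✗
sku=C49: ✓ → 400
stock_sum = 64 + 400 = 464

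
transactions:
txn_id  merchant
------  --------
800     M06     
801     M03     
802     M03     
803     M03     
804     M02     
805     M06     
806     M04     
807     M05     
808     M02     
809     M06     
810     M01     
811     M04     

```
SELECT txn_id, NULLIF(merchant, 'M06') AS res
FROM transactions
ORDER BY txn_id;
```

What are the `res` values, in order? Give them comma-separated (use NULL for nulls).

txn_id=800: merchant=M06 vs M06: equal → NULL
txn_id=801: merchant=M03 vs M06: differ → M03
txn_id=802: merchant=M03 vs M06: differ → M03
txn_id=803: merchant=M03 vs M06: differ → M03
txn_id=804: merchant=M02 vs M06: differ → M02
txn_id=805: merchant=M06 vs M06: equal → NULL
txn_id=806: merchant=M04 vs M06: differ → M04
txn_id=807: merchant=M05 vs M06: differ → M05
txn_id=808: merchant=M02 vs M06: differ → M02
txn_id=809: merchant=M06 vs M06: equal → NULL
txn_id=810: merchant=M01 vs M06: differ → M01
txn_id=811: merchant=M04 vs M06: differ → M04

NULL, M03, M03, M03, M02, NULL, M04, M05, M02, NULL, M01, M04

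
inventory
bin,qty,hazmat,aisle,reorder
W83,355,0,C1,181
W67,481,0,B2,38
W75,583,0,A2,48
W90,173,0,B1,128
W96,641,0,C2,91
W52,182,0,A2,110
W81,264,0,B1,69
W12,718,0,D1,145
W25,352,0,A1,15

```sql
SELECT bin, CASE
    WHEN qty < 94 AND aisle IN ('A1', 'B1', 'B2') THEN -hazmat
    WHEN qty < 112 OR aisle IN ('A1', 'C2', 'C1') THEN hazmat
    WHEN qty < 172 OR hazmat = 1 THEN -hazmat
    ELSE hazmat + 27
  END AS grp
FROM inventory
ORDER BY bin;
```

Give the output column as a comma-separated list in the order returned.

27, 0, 27, 27, 27, 27, 0, 27, 0

bin=W12: ELSE → 27
bin=W25: qty < 112 OR aisle IN ('A1', 'C2', 'C1') → 0
bin=W52: ELSE → 27
bin=W67: ELSE → 27
bin=W75: ELSE → 27
bin=W81: ELSE → 27
bin=W83: qty < 112 OR aisle IN ('A1', 'C2', 'C1') → 0
bin=W90: ELSE → 27
bin=W96: qty < 112 OR aisle IN ('A1', 'C2', 'C1') → 0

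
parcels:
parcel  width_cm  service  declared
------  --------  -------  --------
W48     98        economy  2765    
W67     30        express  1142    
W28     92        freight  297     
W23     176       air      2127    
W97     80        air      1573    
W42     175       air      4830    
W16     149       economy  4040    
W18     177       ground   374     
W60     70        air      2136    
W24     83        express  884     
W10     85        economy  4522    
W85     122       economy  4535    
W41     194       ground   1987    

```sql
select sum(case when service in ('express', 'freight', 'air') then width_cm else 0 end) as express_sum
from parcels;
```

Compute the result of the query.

parcel=W48: ✗
parcel=W67: ✓ → 30
parcel=W28: ✓ → 92
parcel=W23: ✓ → 176
parcel=W97: ✓ → 80
parcel=W42: ✓ → 175
parcel=W16: ✗
parcel=W18: ✗
parcel=W60: ✓ → 70
parcel=W24: ✓ → 83
parcel=W10: ✗
parcel=W85: ✗
parcel=W41: ✗
express_sum = 30 + 92 + 176 + 80 + 175 + 70 + 83 = 706

706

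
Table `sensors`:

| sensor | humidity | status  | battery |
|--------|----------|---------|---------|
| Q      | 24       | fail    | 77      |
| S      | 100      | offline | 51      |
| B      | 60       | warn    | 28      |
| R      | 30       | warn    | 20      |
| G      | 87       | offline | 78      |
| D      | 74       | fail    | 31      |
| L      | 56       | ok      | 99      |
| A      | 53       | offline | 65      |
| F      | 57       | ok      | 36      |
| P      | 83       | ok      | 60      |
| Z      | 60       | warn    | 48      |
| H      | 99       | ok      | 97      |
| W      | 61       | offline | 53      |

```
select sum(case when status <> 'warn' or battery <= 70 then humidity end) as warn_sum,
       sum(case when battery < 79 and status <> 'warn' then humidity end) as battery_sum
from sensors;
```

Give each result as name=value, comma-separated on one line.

warn_sum=844, battery_sum=539

[warn_sum: status <> 'warn' or battery <= 70]
sensor=Q: ✓ → 24
sensor=S: ✓ → 100
sensor=B: ✓ → 60
sensor=R: ✓ → 30
sensor=G: ✓ → 87
sensor=D: ✓ → 74
sensor=L: ✓ → 56
sensor=A: ✓ → 53
sensor=F: ✓ → 57
sensor=P: ✓ → 83
sensor=Z: ✓ → 60
sensor=H: ✓ → 99
sensor=W: ✓ → 61
warn_sum = 24 + 100 + 60 + 30 + 87 + 74 + 56 + 53 + 57 + 83 + 60 + 99 + 61 = 844
—
[battery_sum: battery < 79 and status <> 'warn']
sensor=Q: ✓ → 24
sensor=S: ✓ → 100
sensor=B: ✗
sensor=R: ✗
sensor=G: ✓ → 87
sensor=D: ✓ → 74
sensor=L: ✗
sensor=A: ✓ → 53
sensor=F: ✓ → 57
sensor=P: ✓ → 83
sensor=Z: ✗
sensor=H: ✗
sensor=W: ✓ → 61
battery_sum = 24 + 100 + 87 + 74 + 53 + 57 + 83 + 61 = 539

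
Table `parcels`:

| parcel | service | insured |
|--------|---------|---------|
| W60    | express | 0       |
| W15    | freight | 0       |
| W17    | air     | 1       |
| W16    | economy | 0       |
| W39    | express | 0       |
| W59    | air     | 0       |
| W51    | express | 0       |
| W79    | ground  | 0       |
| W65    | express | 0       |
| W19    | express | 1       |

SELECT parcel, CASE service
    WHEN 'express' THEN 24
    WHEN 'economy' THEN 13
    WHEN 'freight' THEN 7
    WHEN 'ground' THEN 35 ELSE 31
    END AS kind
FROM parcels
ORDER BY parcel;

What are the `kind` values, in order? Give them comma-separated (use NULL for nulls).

7, 13, 31, 24, 24, 24, 31, 24, 24, 35

parcel=W15: service='freight' → 7
parcel=W16: service='economy' → 13
parcel=W17: ELSE → 31
parcel=W19: service='express' → 24
parcel=W39: service='express' → 24
parcel=W51: service='express' → 24
parcel=W59: ELSE → 31
parcel=W60: service='express' → 24
parcel=W65: service='express' → 24
parcel=W79: service='ground' → 35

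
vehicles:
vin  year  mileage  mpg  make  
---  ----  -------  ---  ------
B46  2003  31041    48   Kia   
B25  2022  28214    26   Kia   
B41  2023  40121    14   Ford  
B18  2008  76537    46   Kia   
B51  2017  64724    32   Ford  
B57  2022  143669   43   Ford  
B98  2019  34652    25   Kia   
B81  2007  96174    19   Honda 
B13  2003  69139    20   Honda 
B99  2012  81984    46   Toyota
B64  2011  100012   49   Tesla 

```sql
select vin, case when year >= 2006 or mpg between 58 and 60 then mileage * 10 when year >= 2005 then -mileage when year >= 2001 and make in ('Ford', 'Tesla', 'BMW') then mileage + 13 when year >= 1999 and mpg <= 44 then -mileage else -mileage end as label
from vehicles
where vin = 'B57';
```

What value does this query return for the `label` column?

1436690

vin = B57: year=2022, mileage=143669, mpg=43, make=Ford.
year >= 2006 or mpg between 58 and 60 → true → 1436690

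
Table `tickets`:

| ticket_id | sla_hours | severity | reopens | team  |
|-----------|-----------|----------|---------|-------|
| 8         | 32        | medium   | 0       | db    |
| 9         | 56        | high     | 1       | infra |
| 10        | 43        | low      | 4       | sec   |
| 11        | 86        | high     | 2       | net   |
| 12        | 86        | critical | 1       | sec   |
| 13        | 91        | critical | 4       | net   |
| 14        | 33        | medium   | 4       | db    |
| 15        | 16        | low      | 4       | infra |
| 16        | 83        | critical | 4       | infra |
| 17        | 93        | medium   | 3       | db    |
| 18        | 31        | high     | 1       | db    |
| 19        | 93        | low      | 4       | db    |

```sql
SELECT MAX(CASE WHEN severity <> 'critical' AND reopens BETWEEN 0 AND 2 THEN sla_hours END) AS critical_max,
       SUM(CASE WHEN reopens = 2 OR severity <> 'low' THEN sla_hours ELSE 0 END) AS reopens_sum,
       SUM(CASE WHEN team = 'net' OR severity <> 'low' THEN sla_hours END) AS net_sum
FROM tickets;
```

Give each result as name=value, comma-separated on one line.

[critical_max: severity <> 'critical' AND reopens BETWEEN 0 AND 2]
ticket_id=8: ✓ → 32
ticket_id=9: ✓ → 56
ticket_id=10: ✗
ticket_id=11: ✓ → 86
ticket_id=12: ✗
ticket_id=13: ✗
ticket_id=14: ✗
ticket_id=15: ✗
ticket_id=16: ✗
ticket_id=17: ✗
ticket_id=18: ✓ → 31
ticket_id=19: ✗
critical_max = MAX(32, 56, 86, 31) = 86
—
[reopens_sum: reopens = 2 OR severity <> 'low']
ticket_id=8: ✓ → 32
ticket_id=9: ✓ → 56
ticket_id=10: ✗
ticket_id=11: ✓ → 86
ticket_id=12: ✓ → 86
ticket_id=13: ✓ → 91
ticket_id=14: ✓ → 33
ticket_id=15: ✗
ticket_id=16: ✓ → 83
ticket_id=17: ✓ → 93
ticket_id=18: ✓ → 31
ticket_id=19: ✗
reopens_sum = 32 + 56 + 86 + 86 + 91 + 33 + 83 + 93 + 31 = 591
—
[net_sum: team = 'net' OR severity <> 'low']
ticket_id=8: ✓ → 32
ticket_id=9: ✓ → 56
ticket_id=10: ✗
ticket_id=11: ✓ → 86
ticket_id=12: ✓ → 86
ticket_id=13: ✓ → 91
ticket_id=14: ✓ → 33
ticket_id=15: ✗
ticket_id=16: ✓ → 83
ticket_id=17: ✓ → 93
ticket_id=18: ✓ → 31
ticket_id=19: ✗
net_sum = 32 + 56 + 86 + 86 + 91 + 33 + 83 + 93 + 31 = 591

critical_max=86, reopens_sum=591, net_sum=591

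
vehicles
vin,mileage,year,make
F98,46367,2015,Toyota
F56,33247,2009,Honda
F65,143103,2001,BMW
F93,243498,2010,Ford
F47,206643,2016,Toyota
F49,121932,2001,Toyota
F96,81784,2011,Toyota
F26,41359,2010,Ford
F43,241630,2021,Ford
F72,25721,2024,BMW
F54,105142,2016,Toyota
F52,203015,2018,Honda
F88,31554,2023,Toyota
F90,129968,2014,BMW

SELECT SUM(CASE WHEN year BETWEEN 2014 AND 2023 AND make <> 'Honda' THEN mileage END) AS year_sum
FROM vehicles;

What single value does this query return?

761304

vin=F98: ✓ → 46367
vin=F56: ✗
vin=F65: ✗
vin=F93: ✗
vin=F47: ✓ → 206643
vin=F49: ✗
vin=F96: ✗
vin=F26: ✗
vin=F43: ✓ → 241630
vin=F72: ✗
vin=F54: ✓ → 105142
vin=F52: ✗
vin=F88: ✓ → 31554
vin=F90: ✓ → 129968
year_sum = 46367 + 206643 + 241630 + 105142 + 31554 + 129968 = 761304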